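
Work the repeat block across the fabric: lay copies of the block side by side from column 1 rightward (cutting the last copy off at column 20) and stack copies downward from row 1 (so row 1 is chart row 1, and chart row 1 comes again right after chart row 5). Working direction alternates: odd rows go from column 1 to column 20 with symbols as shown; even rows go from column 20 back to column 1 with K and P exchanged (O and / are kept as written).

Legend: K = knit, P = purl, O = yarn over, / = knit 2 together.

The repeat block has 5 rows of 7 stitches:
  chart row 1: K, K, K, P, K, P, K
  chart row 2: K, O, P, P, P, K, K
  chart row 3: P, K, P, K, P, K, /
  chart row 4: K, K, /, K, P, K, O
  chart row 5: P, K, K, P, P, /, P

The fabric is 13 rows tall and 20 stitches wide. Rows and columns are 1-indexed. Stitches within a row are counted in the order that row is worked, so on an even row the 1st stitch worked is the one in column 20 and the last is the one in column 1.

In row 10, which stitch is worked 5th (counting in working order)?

Result:
P

Derivation:
For row 10: chart row = ((10-1) mod 5) + 1 = 5; this is a WS (even) row.
Chart row 5 tiled across columns 1-20: P K K P P / P P K K P P / P P K K P P /
WS: work from column 20 back to column 1 (reverse the tiled row), swapping K<->P (O and / unchanged).
Row 10 as worked: / K K P P K K / K K P P K K / K K P P K
The 5th stitch worked is P.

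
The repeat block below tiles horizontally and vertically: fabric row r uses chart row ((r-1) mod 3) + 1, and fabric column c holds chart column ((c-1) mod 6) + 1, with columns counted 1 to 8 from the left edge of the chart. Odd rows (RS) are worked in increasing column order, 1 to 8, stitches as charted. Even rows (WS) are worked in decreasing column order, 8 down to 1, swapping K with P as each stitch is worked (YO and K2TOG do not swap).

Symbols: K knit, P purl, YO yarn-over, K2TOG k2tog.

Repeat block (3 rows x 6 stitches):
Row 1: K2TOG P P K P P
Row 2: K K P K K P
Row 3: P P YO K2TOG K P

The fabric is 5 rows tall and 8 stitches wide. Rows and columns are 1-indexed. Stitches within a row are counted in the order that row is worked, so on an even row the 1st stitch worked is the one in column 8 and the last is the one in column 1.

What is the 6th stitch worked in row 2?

Row 2: (2-1) mod 3 = 1, so use chart row 2. Even row -> WS.
Chart row 2 tiled across columns 1-8: K K P K K P K K
WS row: flip the tiled sequence (start at column 8) and apply K<->P; YO and K2TOG stay.
Row 2 as worked: P P K P P K P P
Counting 6 along the worked row gives K.

== STITCH ==
K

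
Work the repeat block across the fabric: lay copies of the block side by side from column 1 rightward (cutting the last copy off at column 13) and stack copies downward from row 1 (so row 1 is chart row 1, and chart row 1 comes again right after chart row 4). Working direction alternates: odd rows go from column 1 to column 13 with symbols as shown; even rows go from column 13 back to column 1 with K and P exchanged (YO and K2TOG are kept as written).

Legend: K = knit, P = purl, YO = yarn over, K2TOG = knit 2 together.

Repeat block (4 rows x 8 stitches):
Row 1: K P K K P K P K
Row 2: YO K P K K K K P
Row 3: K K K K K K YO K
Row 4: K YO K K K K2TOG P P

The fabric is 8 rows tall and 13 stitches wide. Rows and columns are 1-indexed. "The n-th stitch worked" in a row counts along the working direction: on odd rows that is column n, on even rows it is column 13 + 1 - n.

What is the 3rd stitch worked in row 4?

Stitch:
P

Derivation:
Row 4: (4-1) mod 4 = 3, so use chart row 4. Even row -> WS.
Chart row 4 tiled across columns 1-13: K YO K K K K2TOG P P K YO K K K
WS row: flip the tiled sequence (start at column 13) and apply K<->P; YO and K2TOG stay.
Row 4 as worked: P P P YO P K K K2TOG P P P YO P
Counting 3 along the worked row gives P.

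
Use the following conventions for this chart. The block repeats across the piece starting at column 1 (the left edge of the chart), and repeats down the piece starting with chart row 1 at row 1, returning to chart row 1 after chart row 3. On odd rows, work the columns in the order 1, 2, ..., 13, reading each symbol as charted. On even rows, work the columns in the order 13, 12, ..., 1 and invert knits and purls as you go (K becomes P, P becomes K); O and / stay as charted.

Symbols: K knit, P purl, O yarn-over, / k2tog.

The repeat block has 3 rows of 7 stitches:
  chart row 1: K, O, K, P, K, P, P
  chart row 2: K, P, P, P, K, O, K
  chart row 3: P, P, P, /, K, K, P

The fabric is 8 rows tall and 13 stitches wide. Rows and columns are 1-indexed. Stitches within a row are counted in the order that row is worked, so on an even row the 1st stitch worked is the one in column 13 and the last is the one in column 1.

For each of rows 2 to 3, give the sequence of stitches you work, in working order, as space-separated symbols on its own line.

Rows as worked:
O P K K K P P O P K K K P
P P P / K K P P P P / K K

Derivation:
Row 2: chart row 2, WS - tiled (columns 1-13): K P P P K O K K P P P K O; work from column 13 back to 1 with K<->P swapped.
Row 3: chart row 3, RS - tile across columns 1-13 and work as-is.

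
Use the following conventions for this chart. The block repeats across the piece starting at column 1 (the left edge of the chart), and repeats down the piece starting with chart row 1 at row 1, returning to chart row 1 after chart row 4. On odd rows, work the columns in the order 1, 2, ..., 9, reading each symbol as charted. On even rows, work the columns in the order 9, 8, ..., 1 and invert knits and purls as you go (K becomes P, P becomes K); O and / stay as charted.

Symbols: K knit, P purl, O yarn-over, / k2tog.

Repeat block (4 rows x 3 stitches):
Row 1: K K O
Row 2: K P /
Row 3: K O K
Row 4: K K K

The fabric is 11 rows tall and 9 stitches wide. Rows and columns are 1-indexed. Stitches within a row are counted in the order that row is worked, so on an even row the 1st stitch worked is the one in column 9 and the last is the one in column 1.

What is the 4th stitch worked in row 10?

Result:
/

Derivation:
For row 10: chart row = ((10-1) mod 4) + 1 = 2; this is a WS (even) row.
Chart row 2 tiled across columns 1-9: K P / K P / K P /
WS: work from column 9 back to column 1 (reverse the tiled row), swapping K<->P (O and / unchanged).
Row 10 as worked: / K P / K P / K P
Counting 4 along the worked row gives /.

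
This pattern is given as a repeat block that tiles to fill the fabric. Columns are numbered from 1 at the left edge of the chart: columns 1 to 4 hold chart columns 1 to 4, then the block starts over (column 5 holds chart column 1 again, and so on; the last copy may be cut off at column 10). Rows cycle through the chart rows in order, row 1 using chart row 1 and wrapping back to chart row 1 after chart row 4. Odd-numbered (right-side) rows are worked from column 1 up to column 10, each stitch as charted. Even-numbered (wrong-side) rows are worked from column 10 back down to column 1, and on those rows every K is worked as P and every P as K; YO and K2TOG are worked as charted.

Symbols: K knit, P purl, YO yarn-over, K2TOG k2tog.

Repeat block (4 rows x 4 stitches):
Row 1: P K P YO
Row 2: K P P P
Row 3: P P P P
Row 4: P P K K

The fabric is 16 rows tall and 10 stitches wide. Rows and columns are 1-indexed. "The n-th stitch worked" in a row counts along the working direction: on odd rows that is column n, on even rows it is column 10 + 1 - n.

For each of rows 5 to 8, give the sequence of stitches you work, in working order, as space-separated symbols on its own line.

Row 5: chart row 1, RS - tile across columns 1-10 and work as-is.
Row 6: chart row 2, WS - tiled (columns 1-10): K P P P K P P P K P; work from column 10 back to 1 with K<->P swapped.
Row 7: chart row 3, RS - tile across columns 1-10 and work as-is.
Row 8: chart row 4, WS - tiled (columns 1-10): P P K K P P K K P P; work from column 10 back to 1 with K<->P swapped.

Rows as worked:
P K P YO P K P YO P K
K P K K K P K K K P
P P P P P P P P P P
K K P P K K P P K K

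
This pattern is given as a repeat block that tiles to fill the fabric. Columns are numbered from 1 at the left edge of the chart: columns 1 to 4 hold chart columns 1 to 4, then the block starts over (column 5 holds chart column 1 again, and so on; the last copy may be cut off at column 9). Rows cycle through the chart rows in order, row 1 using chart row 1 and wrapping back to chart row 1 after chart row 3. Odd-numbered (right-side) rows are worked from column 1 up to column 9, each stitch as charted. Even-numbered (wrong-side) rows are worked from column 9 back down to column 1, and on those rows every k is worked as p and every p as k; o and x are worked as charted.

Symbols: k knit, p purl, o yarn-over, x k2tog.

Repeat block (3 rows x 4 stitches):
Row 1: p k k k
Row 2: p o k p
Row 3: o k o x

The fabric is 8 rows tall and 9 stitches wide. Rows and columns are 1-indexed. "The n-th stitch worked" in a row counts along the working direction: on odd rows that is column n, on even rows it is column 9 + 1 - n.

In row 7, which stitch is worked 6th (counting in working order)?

Row 7: (7-1) mod 3 = 0, so use chart row 1. Odd row -> RS.
Chart row 1 tiled across columns 1-9: p k k k p k k k p
RS row: no reversal, no swap; stitch n worked = column n.
Stitch 6 in working order -> k

Stitch:
k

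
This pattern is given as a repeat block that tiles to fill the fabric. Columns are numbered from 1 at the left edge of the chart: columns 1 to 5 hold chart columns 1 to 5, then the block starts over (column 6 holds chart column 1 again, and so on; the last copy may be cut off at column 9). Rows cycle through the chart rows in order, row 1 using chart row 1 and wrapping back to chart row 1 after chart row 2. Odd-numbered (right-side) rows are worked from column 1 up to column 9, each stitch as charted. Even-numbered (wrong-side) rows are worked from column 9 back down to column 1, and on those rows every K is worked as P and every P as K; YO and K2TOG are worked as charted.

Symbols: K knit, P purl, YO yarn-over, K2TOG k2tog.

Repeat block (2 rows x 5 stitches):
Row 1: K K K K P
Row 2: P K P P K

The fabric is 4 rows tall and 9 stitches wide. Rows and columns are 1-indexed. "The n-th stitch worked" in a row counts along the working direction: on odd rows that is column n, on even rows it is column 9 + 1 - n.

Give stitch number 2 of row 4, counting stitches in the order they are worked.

== STITCH ==
K

Derivation:
For row 4: chart row = ((4-1) mod 2) + 1 = 2; this is a WS (even) row.
Chart row 2 tiled across columns 1-9: P K P P K P K P P
Wrong side: read the tiled row from column 9 down to 1 and exchange K with P (leave YO, K2TOG).
Row 4 as worked: K K P K P K K P K
Counting 2 along the worked row gives K.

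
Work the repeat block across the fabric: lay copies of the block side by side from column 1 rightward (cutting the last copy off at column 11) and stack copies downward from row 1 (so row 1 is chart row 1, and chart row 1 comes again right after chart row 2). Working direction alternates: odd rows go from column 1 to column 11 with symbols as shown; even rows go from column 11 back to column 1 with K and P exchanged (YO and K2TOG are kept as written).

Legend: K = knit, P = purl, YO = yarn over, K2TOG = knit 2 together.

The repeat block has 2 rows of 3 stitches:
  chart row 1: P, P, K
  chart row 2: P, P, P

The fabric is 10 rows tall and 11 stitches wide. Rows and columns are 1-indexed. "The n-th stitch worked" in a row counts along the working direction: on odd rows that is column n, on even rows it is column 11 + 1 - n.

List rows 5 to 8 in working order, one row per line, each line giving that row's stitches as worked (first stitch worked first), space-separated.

Row 5: chart row 1, RS - tile across columns 1-11 and work as-is.
Row 6: chart row 2, WS - tiled (columns 1-11): P P P P P P P P P P P; work from column 11 back to 1 with K<->P swapped.
Row 7: chart row 1, RS - tile across columns 1-11 and work as-is.
Row 8: chart row 2, WS - tiled (columns 1-11): P P P P P P P P P P P; work from column 11 back to 1 with K<->P swapped.

Rows as worked:
P P K P P K P P K P P
K K K K K K K K K K K
P P K P P K P P K P P
K K K K K K K K K K K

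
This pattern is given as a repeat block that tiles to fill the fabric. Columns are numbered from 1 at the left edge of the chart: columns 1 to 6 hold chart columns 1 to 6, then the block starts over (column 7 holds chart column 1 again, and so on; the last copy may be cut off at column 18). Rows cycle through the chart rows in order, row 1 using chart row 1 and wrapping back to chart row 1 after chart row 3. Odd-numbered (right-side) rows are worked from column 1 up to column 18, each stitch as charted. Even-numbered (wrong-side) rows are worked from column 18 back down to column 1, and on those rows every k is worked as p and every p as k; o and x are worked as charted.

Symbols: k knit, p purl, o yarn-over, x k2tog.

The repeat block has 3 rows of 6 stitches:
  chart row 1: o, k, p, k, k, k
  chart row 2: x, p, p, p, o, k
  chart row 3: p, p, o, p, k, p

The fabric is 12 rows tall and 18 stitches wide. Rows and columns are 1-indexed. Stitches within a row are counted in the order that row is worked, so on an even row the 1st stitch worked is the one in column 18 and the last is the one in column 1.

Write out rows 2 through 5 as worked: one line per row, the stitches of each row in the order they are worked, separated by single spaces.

Row 2: chart row 2, WS - tiled (columns 1-18): x p p p o k x p p p o k x p p p o k; work from column 18 back to 1 with k<->p swapped.
Row 3: chart row 3, RS - tile across columns 1-18 and work as-is.
Row 4: chart row 1, WS - tiled (columns 1-18): o k p k k k o k p k k k o k p k k k; work from column 18 back to 1 with k<->p swapped.
Row 5: chart row 2, RS - tile across columns 1-18 and work as-is.

Result:
p o k k k x p o k k k x p o k k k x
p p o p k p p p o p k p p p o p k p
p p p k p o p p p k p o p p p k p o
x p p p o k x p p p o k x p p p o k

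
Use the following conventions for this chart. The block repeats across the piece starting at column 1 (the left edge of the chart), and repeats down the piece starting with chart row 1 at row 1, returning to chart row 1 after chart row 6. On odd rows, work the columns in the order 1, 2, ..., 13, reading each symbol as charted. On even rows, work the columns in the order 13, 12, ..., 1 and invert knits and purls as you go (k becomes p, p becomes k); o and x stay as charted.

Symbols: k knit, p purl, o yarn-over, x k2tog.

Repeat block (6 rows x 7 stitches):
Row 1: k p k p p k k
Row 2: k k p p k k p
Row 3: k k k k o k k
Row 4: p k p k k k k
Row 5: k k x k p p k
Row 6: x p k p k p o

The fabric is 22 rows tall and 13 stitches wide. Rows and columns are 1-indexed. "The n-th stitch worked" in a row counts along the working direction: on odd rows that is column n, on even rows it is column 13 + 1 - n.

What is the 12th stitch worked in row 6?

For row 6: chart row = ((6-1) mod 6) + 1 = 6; this is a WS (even) row.
Chart row 6 tiled across columns 1-13: x p k p k p o x p k p k p
WS row: flip the tiled sequence (start at column 13) and apply k<->p; o and x stay.
Row 6 as worked: k p k p k x o k p k p k x
The 12th stitch worked is k.

== STITCH ==
k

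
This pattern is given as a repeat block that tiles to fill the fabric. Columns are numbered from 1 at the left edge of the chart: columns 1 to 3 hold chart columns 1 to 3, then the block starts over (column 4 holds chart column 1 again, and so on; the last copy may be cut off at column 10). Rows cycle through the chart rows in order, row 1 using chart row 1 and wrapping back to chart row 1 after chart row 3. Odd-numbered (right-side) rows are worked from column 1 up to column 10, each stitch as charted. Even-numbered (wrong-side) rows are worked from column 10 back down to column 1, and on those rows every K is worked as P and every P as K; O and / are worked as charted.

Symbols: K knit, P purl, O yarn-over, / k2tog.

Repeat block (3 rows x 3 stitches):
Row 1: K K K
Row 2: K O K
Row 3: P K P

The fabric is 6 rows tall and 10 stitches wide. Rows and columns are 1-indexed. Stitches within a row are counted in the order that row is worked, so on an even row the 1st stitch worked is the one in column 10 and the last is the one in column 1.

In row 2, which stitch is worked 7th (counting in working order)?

Result:
P

Derivation:
Row 2: (2-1) mod 3 = 1, so use chart row 2. Even row -> WS.
Chart row 2 tiled across columns 1-10: K O K K O K K O K K
WS row: flip the tiled sequence (start at column 10) and apply K<->P; O and / stay.
Row 2 as worked: P P O P P O P P O P
Stitch 7 in working order -> P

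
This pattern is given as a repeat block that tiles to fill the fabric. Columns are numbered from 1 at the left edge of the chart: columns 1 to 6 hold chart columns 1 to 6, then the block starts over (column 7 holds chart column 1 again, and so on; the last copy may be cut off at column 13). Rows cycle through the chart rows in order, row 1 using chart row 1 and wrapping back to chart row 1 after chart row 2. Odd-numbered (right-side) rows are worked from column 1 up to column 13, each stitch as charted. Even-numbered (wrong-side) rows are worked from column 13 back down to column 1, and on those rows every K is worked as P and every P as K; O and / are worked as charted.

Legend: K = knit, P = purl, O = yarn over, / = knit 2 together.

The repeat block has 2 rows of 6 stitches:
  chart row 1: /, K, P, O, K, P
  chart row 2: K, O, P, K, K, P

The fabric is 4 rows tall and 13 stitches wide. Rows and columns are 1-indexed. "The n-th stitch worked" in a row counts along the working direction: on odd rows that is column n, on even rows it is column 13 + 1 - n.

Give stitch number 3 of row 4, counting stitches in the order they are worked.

== STITCH ==
P

Derivation:
For row 4: chart row = ((4-1) mod 2) + 1 = 2; this is a WS (even) row.
Chart row 2 tiled across columns 1-13: K O P K K P K O P K K P K
Wrong side: read the tiled row from column 13 down to 1 and exchange K with P (leave O, /).
Row 4 as worked: P K P P K O P K P P K O P
Counting 3 along the worked row gives P.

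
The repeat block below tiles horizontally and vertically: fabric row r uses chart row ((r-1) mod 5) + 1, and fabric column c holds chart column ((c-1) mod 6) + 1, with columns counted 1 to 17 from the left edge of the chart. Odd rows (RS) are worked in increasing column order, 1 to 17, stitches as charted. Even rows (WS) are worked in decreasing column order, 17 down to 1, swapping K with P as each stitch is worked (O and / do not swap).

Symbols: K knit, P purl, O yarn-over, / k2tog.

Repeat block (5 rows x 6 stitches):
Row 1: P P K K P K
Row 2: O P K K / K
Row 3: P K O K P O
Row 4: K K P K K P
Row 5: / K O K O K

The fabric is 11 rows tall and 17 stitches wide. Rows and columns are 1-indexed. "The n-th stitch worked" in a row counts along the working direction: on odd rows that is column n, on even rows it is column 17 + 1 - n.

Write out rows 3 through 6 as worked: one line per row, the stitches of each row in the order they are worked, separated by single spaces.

Row 3: chart row 3, RS - tile across columns 1-17 and work as-is.
Row 4: chart row 4, WS - tiled (columns 1-17): K K P K K P K K P K K P K K P K K; work from column 17 back to 1 with K<->P swapped.
Row 5: chart row 5, RS - tile across columns 1-17 and work as-is.
Row 6: chart row 1, WS - tiled (columns 1-17): P P K K P K P P K K P K P P K K P; work from column 17 back to 1 with K<->P swapped.

Rows as worked:
P K O K P O P K O K P O P K O K P
P P K P P K P P K P P K P P K P P
/ K O K O K / K O K O K / K O K O
K P P K K P K P P K K P K P P K K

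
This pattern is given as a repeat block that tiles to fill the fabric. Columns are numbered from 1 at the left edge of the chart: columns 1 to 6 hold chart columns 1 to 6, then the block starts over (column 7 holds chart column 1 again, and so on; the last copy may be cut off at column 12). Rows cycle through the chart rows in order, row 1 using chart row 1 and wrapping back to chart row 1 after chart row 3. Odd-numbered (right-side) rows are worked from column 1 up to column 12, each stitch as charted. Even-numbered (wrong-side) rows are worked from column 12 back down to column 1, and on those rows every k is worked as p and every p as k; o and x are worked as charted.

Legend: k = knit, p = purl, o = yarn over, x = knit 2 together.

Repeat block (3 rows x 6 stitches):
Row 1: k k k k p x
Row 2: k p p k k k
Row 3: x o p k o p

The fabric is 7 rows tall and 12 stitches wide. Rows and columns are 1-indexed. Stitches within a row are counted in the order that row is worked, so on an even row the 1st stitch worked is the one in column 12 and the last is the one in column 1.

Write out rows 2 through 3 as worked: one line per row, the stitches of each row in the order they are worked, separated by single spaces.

Rows as worked:
p p p k k p p p p k k p
x o p k o p x o p k o p

Derivation:
Row 2: chart row 2, WS - tiled (columns 1-12): k p p k k k k p p k k k; work from column 12 back to 1 with k<->p swapped.
Row 3: chart row 3, RS - tile across columns 1-12 and work as-is.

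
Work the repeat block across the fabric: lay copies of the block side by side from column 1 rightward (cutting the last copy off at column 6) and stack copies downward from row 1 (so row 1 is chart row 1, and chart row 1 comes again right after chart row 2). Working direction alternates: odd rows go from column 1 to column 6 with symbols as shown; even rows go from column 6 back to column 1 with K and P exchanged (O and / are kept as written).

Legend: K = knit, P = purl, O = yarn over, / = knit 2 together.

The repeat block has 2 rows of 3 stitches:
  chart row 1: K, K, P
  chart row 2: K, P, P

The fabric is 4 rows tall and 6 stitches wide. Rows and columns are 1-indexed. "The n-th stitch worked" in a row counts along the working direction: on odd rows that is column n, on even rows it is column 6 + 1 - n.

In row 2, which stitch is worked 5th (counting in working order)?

== STITCH ==
K

Derivation:
Row 2 uses chart row ((2-1) mod 2)+1 = 2. Row 2 is even, so WS.
Chart row 2 tiled across columns 1-6: K P P K P P
Wrong side: read the tiled row from column 6 down to 1 and exchange K with P (leave O, /).
Row 2 as worked: K K P K K P
Counting 5 along the worked row gives K.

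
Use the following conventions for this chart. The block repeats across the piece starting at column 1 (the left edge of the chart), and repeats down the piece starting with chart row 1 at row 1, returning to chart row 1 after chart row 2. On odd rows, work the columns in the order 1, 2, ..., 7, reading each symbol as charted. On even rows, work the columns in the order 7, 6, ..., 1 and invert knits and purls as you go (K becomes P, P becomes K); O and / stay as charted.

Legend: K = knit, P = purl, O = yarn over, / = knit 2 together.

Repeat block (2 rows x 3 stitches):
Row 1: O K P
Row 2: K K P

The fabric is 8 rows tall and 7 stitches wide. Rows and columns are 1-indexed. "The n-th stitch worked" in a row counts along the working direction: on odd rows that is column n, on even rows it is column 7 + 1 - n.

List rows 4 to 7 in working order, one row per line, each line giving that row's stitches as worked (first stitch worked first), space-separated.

== ROWS AS WORKED ==
P K P P K P P
O K P O K P O
P K P P K P P
O K P O K P O

Derivation:
Row 4: chart row 2, WS - tiled (columns 1-7): K K P K K P K; work from column 7 back to 1 with K<->P swapped.
Row 5: chart row 1, RS - tile across columns 1-7 and work as-is.
Row 6: chart row 2, WS - tiled (columns 1-7): K K P K K P K; work from column 7 back to 1 with K<->P swapped.
Row 7: chart row 1, RS - tile across columns 1-7 and work as-is.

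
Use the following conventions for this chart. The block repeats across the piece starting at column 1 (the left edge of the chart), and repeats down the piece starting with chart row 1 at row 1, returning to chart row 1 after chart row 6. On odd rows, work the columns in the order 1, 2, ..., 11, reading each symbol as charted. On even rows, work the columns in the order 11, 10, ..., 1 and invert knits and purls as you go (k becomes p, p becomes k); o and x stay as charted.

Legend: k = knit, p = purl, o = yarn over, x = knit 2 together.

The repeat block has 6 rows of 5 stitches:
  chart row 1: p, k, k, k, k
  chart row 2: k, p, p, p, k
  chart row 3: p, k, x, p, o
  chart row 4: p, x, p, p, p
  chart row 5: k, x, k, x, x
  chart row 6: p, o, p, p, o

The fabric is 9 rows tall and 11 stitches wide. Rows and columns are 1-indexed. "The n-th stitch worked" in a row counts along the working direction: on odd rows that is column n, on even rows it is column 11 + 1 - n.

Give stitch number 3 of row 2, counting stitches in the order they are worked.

== STITCH ==
k

Derivation:
Row 2 uses chart row ((2-1) mod 6)+1 = 2. Row 2 is even, so WS.
Chart row 2 tiled across columns 1-11: k p p p k k p p p k k
Wrong side: read the tiled row from column 11 down to 1 and exchange k with p (leave o, x).
Row 2 as worked: p p k k k p p k k k p
The 3rd stitch worked is k.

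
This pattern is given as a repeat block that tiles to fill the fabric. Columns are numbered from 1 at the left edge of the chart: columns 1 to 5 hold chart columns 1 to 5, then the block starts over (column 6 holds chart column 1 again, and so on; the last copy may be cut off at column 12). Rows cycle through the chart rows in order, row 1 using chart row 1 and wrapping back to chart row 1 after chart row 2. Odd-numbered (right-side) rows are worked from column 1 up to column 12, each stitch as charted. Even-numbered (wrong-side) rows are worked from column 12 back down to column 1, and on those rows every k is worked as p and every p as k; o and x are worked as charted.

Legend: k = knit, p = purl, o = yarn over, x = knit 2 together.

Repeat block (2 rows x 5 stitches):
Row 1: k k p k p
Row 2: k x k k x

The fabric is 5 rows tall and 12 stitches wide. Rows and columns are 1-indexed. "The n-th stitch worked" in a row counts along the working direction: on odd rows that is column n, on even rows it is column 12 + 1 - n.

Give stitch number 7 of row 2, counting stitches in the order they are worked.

Result:
p

Derivation:
For row 2: chart row = ((2-1) mod 2) + 1 = 2; this is a WS (even) row.
Chart row 2 tiled across columns 1-12: k x k k x k x k k x k x
Wrong side: read the tiled row from column 12 down to 1 and exchange k with p (leave o, x).
Row 2 as worked: x p x p p x p x p p x p
Counting 7 along the worked row gives p.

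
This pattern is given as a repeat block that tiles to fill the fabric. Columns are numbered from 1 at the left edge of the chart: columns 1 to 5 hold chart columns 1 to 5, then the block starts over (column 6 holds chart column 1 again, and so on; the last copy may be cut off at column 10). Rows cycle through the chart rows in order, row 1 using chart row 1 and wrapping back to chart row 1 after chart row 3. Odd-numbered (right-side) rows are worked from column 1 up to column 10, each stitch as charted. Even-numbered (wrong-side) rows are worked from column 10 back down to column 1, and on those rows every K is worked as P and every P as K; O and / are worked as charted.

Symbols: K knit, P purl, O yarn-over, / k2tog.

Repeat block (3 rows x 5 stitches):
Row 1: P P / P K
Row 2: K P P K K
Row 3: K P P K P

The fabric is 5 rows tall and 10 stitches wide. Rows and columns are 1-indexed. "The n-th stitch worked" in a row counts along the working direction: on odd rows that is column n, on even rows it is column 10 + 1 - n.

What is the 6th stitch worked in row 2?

Row 2 uses chart row ((2-1) mod 3)+1 = 2. Row 2 is even, so WS.
Chart row 2 tiled across columns 1-10: K P P K K K P P K K
WS row: flip the tiled sequence (start at column 10) and apply K<->P; O and / stay.
Row 2 as worked: P P K K P P P K K P
The 6th stitch worked is P.

== STITCH ==
P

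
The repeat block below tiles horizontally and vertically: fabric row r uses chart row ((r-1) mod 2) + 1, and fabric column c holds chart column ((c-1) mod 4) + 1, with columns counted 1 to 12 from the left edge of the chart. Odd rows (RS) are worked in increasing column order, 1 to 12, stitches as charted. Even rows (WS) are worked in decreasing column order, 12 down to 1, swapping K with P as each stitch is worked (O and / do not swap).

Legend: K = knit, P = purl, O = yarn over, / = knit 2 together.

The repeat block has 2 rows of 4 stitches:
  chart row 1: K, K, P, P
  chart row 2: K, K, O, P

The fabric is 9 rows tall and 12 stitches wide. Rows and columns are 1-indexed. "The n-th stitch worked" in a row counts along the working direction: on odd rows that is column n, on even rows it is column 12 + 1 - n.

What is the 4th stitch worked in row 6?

Row 6 uses chart row ((6-1) mod 2)+1 = 2. Row 6 is even, so WS.
Chart row 2 tiled across columns 1-12: K K O P K K O P K K O P
Wrong side: read the tiled row from column 12 down to 1 and exchange K with P (leave O, /).
Row 6 as worked: K O P P K O P P K O P P
The 4th stitch worked is P.

Stitch:
P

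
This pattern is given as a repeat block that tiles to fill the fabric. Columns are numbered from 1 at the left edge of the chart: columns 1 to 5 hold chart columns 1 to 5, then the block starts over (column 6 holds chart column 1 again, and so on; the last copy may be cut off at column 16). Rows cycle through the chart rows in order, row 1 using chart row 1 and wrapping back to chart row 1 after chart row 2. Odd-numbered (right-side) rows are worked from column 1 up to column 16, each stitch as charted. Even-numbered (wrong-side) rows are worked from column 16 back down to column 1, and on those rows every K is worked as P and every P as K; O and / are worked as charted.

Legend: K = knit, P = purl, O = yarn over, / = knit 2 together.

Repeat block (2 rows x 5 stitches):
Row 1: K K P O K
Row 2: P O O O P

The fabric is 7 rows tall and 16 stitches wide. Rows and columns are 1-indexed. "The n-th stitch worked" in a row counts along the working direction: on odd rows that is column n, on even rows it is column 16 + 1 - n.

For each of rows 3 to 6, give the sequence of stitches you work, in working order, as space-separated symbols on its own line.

Row 3: chart row 1, RS - tile across columns 1-16 and work as-is.
Row 4: chart row 2, WS - tiled (columns 1-16): P O O O P P O O O P P O O O P P; work from column 16 back to 1 with K<->P swapped.
Row 5: chart row 1, RS - tile across columns 1-16 and work as-is.
Row 6: chart row 2, WS - tiled (columns 1-16): P O O O P P O O O P P O O O P P; work from column 16 back to 1 with K<->P swapped.

== ROWS AS WORKED ==
K K P O K K K P O K K K P O K K
K K O O O K K O O O K K O O O K
K K P O K K K P O K K K P O K K
K K O O O K K O O O K K O O O K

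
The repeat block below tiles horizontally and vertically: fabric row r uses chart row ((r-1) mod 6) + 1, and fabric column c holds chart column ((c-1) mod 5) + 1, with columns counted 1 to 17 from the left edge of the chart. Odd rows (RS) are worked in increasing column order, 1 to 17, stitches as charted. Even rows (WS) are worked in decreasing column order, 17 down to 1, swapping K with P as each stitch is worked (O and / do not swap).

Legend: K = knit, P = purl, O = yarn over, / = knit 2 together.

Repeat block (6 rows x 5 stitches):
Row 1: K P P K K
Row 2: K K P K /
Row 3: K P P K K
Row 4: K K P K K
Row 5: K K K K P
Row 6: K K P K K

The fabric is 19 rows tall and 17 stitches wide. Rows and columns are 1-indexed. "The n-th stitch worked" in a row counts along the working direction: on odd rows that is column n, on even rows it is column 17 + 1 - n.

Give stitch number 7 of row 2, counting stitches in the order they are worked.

== STITCH ==
P

Derivation:
For row 2: chart row = ((2-1) mod 6) + 1 = 2; this is a WS (even) row.
Chart row 2 tiled across columns 1-17: K K P K / K K P K / K K P K / K K
WS row: flip the tiled sequence (start at column 17) and apply K<->P; O and / stay.
Row 2 as worked: P P / P K P P / P K P P / P K P P
The 7th stitch worked is P.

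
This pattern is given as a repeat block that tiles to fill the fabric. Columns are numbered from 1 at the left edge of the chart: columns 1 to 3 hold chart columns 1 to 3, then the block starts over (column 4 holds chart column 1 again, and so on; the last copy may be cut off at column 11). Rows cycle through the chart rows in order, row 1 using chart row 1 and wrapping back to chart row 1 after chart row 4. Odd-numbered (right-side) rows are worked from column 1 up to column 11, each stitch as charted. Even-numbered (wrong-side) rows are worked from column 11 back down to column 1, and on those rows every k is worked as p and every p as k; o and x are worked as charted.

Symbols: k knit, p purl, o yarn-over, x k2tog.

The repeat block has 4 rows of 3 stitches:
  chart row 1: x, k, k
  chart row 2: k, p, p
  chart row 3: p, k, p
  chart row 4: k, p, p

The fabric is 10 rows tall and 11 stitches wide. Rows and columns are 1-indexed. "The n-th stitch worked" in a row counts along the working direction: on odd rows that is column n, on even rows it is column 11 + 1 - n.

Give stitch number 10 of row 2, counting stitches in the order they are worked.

Stitch:
k

Derivation:
For row 2: chart row = ((2-1) mod 4) + 1 = 2; this is a WS (even) row.
Chart row 2 tiled across columns 1-11: k p p k p p k p p k p
WS row: flip the tiled sequence (start at column 11) and apply k<->p; o and x stay.
Row 2 as worked: k p k k p k k p k k p
The 10th stitch worked is k.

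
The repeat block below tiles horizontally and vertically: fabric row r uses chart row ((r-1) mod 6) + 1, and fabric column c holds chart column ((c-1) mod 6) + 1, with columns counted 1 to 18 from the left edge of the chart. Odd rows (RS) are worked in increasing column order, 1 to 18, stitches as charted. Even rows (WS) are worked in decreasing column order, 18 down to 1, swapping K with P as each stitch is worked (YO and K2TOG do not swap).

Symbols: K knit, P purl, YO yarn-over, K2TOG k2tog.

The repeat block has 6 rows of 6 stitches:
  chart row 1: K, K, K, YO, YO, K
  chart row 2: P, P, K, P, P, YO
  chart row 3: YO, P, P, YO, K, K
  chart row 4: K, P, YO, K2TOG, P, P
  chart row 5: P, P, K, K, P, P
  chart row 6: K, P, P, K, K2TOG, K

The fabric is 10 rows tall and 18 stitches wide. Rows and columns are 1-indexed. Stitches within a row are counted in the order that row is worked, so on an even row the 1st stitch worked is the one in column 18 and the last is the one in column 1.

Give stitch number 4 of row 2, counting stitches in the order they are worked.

Row 2 uses chart row ((2-1) mod 6)+1 = 2. Row 2 is even, so WS.
Chart row 2 tiled across columns 1-18: P P K P P YO P P K P P YO P P K P P YO
WS row: flip the tiled sequence (start at column 18) and apply K<->P; YO and K2TOG stay.
Row 2 as worked: YO K K P K K YO K K P K K YO K K P K K
Counting 4 along the worked row gives P.

Result:
P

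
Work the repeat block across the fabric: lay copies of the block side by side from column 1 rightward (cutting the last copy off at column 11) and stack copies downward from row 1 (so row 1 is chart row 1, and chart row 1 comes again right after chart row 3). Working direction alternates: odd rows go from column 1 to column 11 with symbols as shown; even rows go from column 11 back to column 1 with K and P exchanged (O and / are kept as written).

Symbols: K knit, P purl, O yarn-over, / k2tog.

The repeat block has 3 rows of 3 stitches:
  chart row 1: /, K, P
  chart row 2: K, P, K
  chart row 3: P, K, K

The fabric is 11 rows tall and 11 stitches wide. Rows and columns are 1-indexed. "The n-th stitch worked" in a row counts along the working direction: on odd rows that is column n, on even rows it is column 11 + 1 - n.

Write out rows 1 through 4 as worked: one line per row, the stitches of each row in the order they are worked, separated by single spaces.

== ROWS AS WORKED ==
/ K P / K P / K P / K
K P P K P P K P P K P
P K K P K K P K K P K
P / K P / K P / K P /

Derivation:
Row 1: chart row 1, RS - tile across columns 1-11 and work as-is.
Row 2: chart row 2, WS - tiled (columns 1-11): K P K K P K K P K K P; work from column 11 back to 1 with K<->P swapped.
Row 3: chart row 3, RS - tile across columns 1-11 and work as-is.
Row 4: chart row 1, WS - tiled (columns 1-11): / K P / K P / K P / K; work from column 11 back to 1 with K<->P swapped.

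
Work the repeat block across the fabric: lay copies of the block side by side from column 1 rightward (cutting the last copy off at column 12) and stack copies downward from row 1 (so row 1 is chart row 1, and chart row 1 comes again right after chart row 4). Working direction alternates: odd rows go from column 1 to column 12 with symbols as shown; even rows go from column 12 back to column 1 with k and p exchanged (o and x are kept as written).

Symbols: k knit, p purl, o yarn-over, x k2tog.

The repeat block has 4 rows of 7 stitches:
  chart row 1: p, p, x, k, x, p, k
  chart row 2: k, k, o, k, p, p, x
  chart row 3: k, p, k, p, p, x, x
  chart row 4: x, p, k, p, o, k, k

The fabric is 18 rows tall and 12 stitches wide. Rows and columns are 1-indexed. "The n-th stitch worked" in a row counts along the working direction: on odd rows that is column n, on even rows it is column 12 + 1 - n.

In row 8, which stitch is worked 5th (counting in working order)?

== STITCH ==
x

Derivation:
Row 8 uses chart row ((8-1) mod 4)+1 = 4. Row 8 is even, so WS.
Chart row 4 tiled across columns 1-12: x p k p o k k x p k p o
WS row: flip the tiled sequence (start at column 12) and apply k<->p; o and x stay.
Row 8 as worked: o k p k x p p o k p k x
Counting 5 along the worked row gives x.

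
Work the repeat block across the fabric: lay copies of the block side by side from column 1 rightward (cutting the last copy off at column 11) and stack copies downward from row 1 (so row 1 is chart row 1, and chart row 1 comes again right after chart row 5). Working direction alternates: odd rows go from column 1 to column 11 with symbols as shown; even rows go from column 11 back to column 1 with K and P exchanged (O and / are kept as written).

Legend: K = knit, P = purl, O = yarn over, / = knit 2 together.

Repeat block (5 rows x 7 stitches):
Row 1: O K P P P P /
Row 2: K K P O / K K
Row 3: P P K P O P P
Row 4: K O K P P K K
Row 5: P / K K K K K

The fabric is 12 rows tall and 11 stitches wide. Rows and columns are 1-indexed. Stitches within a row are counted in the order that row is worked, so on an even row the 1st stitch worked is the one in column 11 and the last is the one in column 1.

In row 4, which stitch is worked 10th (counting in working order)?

Row 4 uses chart row ((4-1) mod 5)+1 = 4. Row 4 is even, so WS.
Chart row 4 tiled across columns 1-11: K O K P P K K K O K P
WS row: flip the tiled sequence (start at column 11) and apply K<->P; O and / stay.
Row 4 as worked: K P O P P P K K P O P
The 10th stitch worked is O.

== STITCH ==
O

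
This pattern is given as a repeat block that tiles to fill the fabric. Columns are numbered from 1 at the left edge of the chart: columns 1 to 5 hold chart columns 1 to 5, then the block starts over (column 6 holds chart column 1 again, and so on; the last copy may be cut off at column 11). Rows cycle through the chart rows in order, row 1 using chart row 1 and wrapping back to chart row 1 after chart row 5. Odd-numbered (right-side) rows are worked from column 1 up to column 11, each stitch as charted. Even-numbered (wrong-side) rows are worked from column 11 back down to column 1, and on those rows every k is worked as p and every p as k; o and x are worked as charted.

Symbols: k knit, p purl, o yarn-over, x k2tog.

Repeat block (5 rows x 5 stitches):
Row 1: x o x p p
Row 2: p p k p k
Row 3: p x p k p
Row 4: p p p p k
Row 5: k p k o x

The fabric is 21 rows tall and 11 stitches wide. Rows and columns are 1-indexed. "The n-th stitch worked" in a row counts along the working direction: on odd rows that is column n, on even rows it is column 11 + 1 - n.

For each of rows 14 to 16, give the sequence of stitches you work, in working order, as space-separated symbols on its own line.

Row 14: chart row 4, WS - tiled (columns 1-11): p p p p k p p p p k p; work from column 11 back to 1 with k<->p swapped.
Row 15: chart row 5, RS - tile across columns 1-11 and work as-is.
Row 16: chart row 1, WS - tiled (columns 1-11): x o x p p x o x p p x; work from column 11 back to 1 with k<->p swapped.

== ROWS AS WORKED ==
k p k k k k p k k k k
k p k o x k p k o x k
x k k x o x k k x o x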